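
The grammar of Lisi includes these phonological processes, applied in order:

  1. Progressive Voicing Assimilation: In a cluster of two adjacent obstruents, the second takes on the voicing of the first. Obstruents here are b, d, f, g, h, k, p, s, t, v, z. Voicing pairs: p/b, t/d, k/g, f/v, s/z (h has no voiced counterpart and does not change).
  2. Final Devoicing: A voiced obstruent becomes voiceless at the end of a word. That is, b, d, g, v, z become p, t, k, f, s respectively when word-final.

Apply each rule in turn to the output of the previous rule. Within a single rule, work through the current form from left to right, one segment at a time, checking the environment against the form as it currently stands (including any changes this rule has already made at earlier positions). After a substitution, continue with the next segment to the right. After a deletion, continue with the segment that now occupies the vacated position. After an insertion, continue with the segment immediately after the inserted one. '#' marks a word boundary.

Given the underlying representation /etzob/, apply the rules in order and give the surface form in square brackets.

1 Progressive Voicing Assimilation: [etzob] → [etsob]
2 Final Devoicing: [etsob] → [etsop]

[etsop]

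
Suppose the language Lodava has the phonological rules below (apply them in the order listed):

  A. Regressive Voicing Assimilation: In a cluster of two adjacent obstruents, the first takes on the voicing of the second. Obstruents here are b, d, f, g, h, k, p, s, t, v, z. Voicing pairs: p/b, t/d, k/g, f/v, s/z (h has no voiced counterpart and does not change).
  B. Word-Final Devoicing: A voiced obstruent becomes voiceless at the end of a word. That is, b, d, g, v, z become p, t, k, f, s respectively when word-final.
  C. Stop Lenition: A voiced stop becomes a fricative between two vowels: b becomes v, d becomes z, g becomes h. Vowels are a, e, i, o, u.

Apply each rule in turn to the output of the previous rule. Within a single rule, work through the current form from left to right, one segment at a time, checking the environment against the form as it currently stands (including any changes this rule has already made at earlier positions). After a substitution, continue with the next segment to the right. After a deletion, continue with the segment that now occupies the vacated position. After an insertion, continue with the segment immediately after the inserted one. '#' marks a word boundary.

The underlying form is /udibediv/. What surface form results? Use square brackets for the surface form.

[uzivezif]

A Regressive Voicing Assimilation: no change — [udibediv]
B Word-Final Devoicing: [udibediv] → [udibedif]
C Stop Lenition: [udibedif] → [uzivezif]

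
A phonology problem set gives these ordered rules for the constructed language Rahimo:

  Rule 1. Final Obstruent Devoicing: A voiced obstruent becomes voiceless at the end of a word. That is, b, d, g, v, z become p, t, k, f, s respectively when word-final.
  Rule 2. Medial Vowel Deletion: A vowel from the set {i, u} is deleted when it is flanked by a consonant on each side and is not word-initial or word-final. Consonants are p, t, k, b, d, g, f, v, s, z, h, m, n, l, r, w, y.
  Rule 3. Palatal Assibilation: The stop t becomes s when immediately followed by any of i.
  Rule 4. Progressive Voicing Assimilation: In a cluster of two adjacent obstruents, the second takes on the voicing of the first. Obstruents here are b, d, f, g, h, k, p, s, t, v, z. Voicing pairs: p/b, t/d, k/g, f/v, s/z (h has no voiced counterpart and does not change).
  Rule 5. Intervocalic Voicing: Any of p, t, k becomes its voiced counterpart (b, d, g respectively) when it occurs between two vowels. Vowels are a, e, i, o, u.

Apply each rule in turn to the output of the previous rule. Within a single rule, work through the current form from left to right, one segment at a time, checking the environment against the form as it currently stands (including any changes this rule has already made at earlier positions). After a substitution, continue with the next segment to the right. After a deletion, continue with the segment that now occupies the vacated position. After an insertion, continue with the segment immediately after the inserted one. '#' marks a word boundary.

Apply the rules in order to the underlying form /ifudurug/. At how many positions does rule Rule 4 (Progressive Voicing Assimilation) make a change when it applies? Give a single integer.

Rule 1 Final Obstruent Devoicing: [ifudurug] → [ifuduruk]
Rule 2 Medial Vowel Deletion: [ifuduruk] → [ifdrk]
Rule 3 Palatal Assibilation: no change — [ifdrk]
Rule 4 Progressive Voicing Assimilation: [ifdrk] → [iftrk]
Rule 5 Intervocalic Voicing: no change — [iftrk]
Rule Rule 4 changed 1 position(s).

1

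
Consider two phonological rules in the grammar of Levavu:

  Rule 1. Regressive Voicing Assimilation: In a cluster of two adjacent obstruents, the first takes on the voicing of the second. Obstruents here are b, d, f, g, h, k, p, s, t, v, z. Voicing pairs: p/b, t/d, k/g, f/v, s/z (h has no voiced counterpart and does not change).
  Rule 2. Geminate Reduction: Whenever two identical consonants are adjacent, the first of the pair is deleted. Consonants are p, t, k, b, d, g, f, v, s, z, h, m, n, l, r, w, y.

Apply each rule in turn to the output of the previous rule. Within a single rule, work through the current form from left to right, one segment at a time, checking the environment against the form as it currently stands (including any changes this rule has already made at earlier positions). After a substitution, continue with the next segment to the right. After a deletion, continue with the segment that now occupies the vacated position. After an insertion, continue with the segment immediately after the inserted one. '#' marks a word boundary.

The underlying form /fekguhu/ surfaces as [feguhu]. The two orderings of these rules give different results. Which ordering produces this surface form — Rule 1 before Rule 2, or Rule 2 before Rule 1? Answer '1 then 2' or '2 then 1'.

Order 1 then 2:
  1 Regressive Voicing Assimilation: [fekguhu] → [fegguhu]
  2 Geminate Reduction: [fegguhu] → [feguhu]
  result: [feguhu]
Order 2 then 1:
  2 Geminate Reduction: no change — [fekguhu]
  1 Regressive Voicing Assimilation: [fekguhu] → [fegguhu]
  result: [fegguhu]

1 then 2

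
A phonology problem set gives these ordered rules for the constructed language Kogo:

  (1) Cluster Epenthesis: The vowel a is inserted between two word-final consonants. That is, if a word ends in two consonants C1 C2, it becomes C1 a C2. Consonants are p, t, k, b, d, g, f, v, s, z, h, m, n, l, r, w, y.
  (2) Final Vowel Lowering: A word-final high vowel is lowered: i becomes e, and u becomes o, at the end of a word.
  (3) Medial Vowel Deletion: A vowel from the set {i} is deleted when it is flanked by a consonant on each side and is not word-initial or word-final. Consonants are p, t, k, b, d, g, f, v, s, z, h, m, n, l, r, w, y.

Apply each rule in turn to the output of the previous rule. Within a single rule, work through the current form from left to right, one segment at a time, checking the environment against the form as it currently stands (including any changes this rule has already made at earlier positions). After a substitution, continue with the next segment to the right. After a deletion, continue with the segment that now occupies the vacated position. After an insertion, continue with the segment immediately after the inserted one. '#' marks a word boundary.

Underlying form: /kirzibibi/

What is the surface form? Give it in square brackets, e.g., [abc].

[krzbbe]

(1) Cluster Epenthesis: no change — [kirzibibi]
(2) Final Vowel Lowering: [kirzibibi] → [kirzibibe]
(3) Medial Vowel Deletion: [kirzibibe] → [krzbbe]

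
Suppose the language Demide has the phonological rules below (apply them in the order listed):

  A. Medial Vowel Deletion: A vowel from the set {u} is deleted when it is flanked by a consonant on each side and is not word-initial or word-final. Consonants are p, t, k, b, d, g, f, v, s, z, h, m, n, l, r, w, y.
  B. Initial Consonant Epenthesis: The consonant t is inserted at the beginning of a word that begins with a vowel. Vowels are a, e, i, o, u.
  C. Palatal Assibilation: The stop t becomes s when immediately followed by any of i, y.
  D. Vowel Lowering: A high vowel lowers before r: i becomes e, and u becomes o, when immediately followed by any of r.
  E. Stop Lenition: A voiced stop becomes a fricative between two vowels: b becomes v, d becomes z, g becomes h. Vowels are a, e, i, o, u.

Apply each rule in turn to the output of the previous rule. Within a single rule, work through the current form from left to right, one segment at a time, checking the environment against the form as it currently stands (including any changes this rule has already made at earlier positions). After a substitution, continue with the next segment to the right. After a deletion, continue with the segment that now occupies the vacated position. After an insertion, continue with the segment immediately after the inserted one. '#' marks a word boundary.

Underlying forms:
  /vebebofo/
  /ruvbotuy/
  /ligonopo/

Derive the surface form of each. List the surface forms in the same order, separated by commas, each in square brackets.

/vebebofo/:
  A Medial Vowel Deletion: no change — [vebebofo]
  B Initial Consonant Epenthesis: no change — [vebebofo]
  C Palatal Assibilation: no change — [vebebofo]
  D Vowel Lowering: no change — [vebebofo]
  E Stop Lenition: [vebebofo] → [vevevofo]
/ruvbotuy/:
  A Medial Vowel Deletion: [ruvbotuy] → [rvboty]
  B Initial Consonant Epenthesis: no change — [rvboty]
  C Palatal Assibilation: [rvboty] → [rvbosy]
  D Vowel Lowering: no change — [rvbosy]
  E Stop Lenition: no change — [rvbosy]
/ligonopo/:
  A Medial Vowel Deletion: no change — [ligonopo]
  B Initial Consonant Epenthesis: no change — [ligonopo]
  C Palatal Assibilation: no change — [ligonopo]
  D Vowel Lowering: no change — [ligonopo]
  E Stop Lenition: [ligonopo] → [lihonopo]

[vevevofo], [rvbosy], [lihonopo]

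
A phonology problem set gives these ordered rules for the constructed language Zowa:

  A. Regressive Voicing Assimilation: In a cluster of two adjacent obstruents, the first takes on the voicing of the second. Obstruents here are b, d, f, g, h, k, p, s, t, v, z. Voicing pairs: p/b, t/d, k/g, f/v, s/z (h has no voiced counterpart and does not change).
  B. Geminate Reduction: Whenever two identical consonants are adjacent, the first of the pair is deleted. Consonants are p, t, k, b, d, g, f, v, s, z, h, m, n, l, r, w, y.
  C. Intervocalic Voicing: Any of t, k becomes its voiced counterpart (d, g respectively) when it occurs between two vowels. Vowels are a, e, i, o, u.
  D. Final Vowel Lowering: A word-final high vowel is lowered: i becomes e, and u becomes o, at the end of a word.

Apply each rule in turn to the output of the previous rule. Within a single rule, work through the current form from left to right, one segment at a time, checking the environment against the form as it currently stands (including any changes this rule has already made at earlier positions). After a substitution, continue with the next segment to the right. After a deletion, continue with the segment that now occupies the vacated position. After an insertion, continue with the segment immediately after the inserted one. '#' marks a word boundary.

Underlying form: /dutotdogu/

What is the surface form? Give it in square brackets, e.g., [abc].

[dudodogo]

A Regressive Voicing Assimilation: [dutotdogu] → [dutoddogu]
B Geminate Reduction: [dutoddogu] → [dutodogu]
C Intervocalic Voicing: [dutodogu] → [dudodogu]
D Final Vowel Lowering: [dudodogu] → [dudodogo]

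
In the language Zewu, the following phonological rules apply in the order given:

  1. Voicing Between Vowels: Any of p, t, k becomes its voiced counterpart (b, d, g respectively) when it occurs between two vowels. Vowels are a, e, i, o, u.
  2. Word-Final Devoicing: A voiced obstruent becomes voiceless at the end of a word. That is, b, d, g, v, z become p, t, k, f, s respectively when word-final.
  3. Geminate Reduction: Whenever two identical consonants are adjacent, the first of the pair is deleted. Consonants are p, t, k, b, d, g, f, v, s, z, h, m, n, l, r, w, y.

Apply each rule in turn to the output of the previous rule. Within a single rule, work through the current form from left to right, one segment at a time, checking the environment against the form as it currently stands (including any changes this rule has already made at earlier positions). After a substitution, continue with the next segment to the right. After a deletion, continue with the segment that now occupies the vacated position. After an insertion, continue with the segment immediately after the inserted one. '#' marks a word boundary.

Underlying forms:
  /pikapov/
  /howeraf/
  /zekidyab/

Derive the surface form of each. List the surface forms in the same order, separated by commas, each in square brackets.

[pigabof], [howeraf], [zegidyap]

/pikapov/:
  1 Voicing Between Vowels: [pikapov] → [pigabov]
  2 Word-Final Devoicing: [pigabov] → [pigabof]
  3 Geminate Reduction: no change — [pigabof]
/howeraf/:
  1 Voicing Between Vowels: no change — [howeraf]
  2 Word-Final Devoicing: no change — [howeraf]
  3 Geminate Reduction: no change — [howeraf]
/zekidyab/:
  1 Voicing Between Vowels: [zekidyab] → [zegidyab]
  2 Word-Final Devoicing: [zegidyab] → [zegidyap]
  3 Geminate Reduction: no change — [zegidyap]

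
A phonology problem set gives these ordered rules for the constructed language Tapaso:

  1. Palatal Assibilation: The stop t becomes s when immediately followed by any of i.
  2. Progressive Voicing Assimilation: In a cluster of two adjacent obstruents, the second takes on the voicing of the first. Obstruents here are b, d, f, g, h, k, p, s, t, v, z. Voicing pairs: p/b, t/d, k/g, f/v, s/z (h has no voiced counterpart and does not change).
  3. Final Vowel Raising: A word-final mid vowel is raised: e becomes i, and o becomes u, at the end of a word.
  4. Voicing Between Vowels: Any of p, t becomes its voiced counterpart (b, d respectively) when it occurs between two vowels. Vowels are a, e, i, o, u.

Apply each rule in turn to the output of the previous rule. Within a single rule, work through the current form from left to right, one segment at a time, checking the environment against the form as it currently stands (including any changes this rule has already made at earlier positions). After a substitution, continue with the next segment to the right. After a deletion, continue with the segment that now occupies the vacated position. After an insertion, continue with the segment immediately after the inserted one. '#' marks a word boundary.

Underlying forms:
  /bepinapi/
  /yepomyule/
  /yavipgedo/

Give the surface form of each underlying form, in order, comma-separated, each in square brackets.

[bebinabi], [yebomyuli], [yavipkedu]

/bepinapi/:
  1 Palatal Assibilation: no change — [bepinapi]
  2 Progressive Voicing Assimilation: no change — [bepinapi]
  3 Final Vowel Raising: no change — [bepinapi]
  4 Voicing Between Vowels: [bepinapi] → [bebinabi]
/yepomyule/:
  1 Palatal Assibilation: no change — [yepomyule]
  2 Progressive Voicing Assimilation: no change — [yepomyule]
  3 Final Vowel Raising: [yepomyule] → [yepomyuli]
  4 Voicing Between Vowels: [yepomyuli] → [yebomyuli]
/yavipgedo/:
  1 Palatal Assibilation: no change — [yavipgedo]
  2 Progressive Voicing Assimilation: [yavipgedo] → [yavipkedo]
  3 Final Vowel Raising: [yavipkedo] → [yavipkedu]
  4 Voicing Between Vowels: no change — [yavipkedu]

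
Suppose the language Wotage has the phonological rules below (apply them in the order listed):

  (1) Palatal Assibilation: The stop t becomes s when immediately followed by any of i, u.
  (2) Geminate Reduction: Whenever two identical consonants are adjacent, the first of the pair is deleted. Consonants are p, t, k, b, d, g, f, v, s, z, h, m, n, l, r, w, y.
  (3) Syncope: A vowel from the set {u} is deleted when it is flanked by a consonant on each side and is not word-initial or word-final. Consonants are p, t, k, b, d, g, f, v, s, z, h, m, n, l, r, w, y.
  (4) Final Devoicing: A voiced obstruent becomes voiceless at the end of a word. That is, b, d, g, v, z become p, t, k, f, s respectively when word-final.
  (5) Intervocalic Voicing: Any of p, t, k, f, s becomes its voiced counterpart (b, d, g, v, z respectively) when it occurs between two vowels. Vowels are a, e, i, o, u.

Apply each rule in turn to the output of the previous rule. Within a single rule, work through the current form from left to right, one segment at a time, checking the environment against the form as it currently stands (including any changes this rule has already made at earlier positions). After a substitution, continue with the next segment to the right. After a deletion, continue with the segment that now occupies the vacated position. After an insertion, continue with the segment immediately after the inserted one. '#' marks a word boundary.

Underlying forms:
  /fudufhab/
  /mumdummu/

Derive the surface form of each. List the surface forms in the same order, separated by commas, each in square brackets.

[fdfhap], [mmdmu]

/fudufhab/:
  (1) Palatal Assibilation: no change — [fudufhab]
  (2) Geminate Reduction: no change — [fudufhab]
  (3) Syncope: [fudufhab] → [fdfhab]
  (4) Final Devoicing: [fdfhab] → [fdfhap]
  (5) Intervocalic Voicing: no change — [fdfhap]
/mumdummu/:
  (1) Palatal Assibilation: no change — [mumdummu]
  (2) Geminate Reduction: [mumdummu] → [mumdumu]
  (3) Syncope: [mumdumu] → [mmdmu]
  (4) Final Devoicing: no change — [mmdmu]
  (5) Intervocalic Voicing: no change — [mmdmu]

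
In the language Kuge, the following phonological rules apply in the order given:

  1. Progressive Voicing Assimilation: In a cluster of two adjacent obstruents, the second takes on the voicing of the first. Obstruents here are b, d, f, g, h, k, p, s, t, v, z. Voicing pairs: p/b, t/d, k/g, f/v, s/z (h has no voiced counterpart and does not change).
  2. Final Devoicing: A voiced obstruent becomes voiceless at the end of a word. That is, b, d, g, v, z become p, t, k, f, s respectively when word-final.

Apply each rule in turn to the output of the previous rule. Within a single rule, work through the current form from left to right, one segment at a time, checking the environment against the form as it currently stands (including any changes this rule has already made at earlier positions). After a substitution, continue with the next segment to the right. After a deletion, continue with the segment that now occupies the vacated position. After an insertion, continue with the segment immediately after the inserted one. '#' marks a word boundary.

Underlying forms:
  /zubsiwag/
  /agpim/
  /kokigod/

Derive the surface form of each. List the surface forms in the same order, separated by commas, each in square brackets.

[zubziwak], [agbim], [kokigot]

/zubsiwag/:
  1 Progressive Voicing Assimilation: [zubsiwag] → [zubziwag]
  2 Final Devoicing: [zubziwag] → [zubziwak]
/agpim/:
  1 Progressive Voicing Assimilation: [agpim] → [agbim]
  2 Final Devoicing: no change — [agbim]
/kokigod/:
  1 Progressive Voicing Assimilation: no change — [kokigod]
  2 Final Devoicing: [kokigod] → [kokigot]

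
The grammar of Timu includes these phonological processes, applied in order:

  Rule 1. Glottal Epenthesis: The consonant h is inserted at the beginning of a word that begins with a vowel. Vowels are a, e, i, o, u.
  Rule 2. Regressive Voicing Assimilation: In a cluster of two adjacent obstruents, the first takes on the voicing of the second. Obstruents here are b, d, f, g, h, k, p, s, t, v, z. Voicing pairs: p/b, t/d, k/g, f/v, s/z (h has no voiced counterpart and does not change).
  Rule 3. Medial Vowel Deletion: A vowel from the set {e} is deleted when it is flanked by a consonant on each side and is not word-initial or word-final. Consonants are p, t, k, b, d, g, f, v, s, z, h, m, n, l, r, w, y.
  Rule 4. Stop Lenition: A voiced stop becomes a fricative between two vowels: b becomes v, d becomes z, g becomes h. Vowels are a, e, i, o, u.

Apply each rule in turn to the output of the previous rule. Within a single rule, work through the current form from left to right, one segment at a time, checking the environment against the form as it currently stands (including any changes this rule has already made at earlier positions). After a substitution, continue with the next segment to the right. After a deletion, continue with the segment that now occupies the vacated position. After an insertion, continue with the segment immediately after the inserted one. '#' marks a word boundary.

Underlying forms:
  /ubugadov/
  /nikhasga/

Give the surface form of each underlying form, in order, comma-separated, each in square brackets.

[huvuhazov], [nikhazga]

/ubugadov/:
  Rule 1 Glottal Epenthesis: [ubugadov] → [hubugadov]
  Rule 2 Regressive Voicing Assimilation: no change — [hubugadov]
  Rule 3 Medial Vowel Deletion: no change — [hubugadov]
  Rule 4 Stop Lenition: [hubugadov] → [huvuhazov]
/nikhasga/:
  Rule 1 Glottal Epenthesis: no change — [nikhasga]
  Rule 2 Regressive Voicing Assimilation: [nikhasga] → [nikhazga]
  Rule 3 Medial Vowel Deletion: no change — [nikhazga]
  Rule 4 Stop Lenition: no change — [nikhazga]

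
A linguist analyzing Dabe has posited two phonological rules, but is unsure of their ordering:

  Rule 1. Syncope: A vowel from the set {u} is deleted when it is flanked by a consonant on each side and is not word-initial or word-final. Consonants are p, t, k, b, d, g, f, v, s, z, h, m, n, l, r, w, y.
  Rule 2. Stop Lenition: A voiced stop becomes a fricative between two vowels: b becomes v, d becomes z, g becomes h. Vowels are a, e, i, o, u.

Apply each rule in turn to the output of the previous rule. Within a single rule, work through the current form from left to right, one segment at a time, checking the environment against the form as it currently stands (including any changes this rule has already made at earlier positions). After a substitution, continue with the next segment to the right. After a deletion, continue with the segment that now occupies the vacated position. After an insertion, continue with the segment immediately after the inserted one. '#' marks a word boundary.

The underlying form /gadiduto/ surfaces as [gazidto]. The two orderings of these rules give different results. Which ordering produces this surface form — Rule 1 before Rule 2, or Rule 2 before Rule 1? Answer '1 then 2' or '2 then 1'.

1 then 2

Order 1 then 2:
  1 Syncope: [gadiduto] → [gadidto]
  2 Stop Lenition: [gadidto] → [gazidto]
  result: [gazidto]
Order 2 then 1:
  2 Stop Lenition: [gadiduto] → [gazizuto]
  1 Syncope: [gazizuto] → [gazizto]
  result: [gazizto]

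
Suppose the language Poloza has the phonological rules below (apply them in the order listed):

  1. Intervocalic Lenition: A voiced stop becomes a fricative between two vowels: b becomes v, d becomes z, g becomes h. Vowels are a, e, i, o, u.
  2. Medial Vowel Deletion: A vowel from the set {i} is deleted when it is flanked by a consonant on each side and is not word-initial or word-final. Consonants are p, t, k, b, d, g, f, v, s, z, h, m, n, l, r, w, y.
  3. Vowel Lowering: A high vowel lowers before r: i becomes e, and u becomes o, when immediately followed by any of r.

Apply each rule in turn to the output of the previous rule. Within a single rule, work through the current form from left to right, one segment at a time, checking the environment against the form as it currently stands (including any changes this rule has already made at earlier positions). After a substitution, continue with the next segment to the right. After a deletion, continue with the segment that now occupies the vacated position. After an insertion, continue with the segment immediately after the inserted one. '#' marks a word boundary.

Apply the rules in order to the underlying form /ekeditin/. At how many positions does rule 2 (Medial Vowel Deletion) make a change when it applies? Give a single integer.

1 Intervocalic Lenition: [ekeditin] → [ekezitin]
2 Medial Vowel Deletion: [ekezitin] → [ekeztn]
3 Vowel Lowering: no change — [ekeztn]
Rule 2 changed 2 position(s).

2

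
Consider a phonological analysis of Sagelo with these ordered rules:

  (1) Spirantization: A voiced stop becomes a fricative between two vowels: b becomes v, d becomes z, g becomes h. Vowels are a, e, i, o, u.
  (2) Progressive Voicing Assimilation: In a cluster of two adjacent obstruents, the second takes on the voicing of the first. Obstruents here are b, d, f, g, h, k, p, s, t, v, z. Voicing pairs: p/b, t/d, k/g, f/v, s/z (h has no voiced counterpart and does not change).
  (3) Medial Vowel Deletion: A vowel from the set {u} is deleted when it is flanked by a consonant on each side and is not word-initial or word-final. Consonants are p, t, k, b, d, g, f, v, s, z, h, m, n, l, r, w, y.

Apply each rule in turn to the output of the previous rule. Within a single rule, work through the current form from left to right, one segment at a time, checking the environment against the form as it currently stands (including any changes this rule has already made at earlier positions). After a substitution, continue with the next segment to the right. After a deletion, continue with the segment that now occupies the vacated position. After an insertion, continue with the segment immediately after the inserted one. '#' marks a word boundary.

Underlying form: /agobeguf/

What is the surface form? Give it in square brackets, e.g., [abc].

[ahovehf]

(1) Spirantization: [agobeguf] → [ahovehuf]
(2) Progressive Voicing Assimilation: no change — [ahovehuf]
(3) Medial Vowel Deletion: [ahovehuf] → [ahovehf]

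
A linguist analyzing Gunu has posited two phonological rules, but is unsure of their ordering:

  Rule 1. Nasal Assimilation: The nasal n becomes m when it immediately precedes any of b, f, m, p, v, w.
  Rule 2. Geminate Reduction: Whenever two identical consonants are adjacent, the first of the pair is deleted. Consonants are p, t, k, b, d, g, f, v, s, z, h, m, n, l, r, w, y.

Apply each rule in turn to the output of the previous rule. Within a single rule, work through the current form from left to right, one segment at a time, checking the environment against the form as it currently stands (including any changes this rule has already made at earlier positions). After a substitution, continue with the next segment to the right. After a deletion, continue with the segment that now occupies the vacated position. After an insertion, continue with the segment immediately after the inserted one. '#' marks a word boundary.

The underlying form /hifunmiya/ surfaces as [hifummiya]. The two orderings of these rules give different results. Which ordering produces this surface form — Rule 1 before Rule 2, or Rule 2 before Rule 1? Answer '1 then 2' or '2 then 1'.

2 then 1

Order 1 then 2:
  1 Nasal Assimilation: [hifunmiya] → [hifummiya]
  2 Geminate Reduction: [hifummiya] → [hifumiya]
  result: [hifumiya]
Order 2 then 1:
  2 Geminate Reduction: no change — [hifunmiya]
  1 Nasal Assimilation: [hifunmiya] → [hifummiya]
  result: [hifummiya]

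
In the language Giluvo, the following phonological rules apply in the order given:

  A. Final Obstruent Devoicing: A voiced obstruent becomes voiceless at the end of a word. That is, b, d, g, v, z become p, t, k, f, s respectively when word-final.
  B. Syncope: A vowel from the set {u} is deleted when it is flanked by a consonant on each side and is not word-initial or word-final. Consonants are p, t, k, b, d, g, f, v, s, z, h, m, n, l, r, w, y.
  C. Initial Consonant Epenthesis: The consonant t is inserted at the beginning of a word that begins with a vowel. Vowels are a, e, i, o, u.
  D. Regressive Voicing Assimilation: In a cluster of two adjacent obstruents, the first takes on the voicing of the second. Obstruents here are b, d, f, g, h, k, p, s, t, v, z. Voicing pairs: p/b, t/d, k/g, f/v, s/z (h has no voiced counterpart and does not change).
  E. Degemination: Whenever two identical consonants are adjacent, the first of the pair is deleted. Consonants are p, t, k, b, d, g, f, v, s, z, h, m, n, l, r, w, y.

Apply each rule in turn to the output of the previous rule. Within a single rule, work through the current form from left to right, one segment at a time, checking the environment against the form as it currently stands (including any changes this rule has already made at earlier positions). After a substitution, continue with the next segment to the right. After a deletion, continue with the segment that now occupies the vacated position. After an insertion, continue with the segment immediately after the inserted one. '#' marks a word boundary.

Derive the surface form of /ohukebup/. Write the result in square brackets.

[tohkep]

A Final Obstruent Devoicing: no change — [ohukebup]
B Syncope: [ohukebup] → [ohkebp]
C Initial Consonant Epenthesis: [ohkebp] → [tohkebp]
D Regressive Voicing Assimilation: [tohkebp] → [tohkepp]
E Degemination: [tohkepp] → [tohkep]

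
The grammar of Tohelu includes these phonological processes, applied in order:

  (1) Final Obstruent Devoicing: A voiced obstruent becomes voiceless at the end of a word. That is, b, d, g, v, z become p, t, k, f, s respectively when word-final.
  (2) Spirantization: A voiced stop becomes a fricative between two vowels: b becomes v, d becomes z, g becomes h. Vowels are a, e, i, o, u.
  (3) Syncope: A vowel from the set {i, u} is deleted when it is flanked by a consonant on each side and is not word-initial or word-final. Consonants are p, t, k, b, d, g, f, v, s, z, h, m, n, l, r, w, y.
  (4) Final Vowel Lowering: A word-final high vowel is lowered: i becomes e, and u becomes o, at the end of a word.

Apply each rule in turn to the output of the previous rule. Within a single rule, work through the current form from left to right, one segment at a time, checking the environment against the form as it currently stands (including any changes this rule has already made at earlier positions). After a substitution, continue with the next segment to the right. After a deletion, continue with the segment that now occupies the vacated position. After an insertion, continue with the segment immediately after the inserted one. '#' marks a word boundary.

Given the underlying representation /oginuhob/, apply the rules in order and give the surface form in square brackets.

(1) Final Obstruent Devoicing: [oginuhob] → [oginuhop]
(2) Spirantization: [oginuhop] → [ohinuhop]
(3) Syncope: [ohinuhop] → [ohnhop]
(4) Final Vowel Lowering: no change — [ohnhop]

[ohnhop]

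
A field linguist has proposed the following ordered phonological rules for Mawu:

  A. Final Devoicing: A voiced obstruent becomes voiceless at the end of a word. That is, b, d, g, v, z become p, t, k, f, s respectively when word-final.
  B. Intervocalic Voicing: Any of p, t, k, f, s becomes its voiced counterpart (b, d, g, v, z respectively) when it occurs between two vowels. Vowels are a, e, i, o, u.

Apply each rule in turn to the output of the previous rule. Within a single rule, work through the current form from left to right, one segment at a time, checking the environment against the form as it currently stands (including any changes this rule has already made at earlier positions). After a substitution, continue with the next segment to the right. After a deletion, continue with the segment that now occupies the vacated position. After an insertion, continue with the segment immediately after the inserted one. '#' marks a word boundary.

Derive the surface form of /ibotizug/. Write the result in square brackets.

A Final Devoicing: [ibotizug] → [ibotizuk]
B Intervocalic Voicing: [ibotizuk] → [ibodizuk]

[ibodizuk]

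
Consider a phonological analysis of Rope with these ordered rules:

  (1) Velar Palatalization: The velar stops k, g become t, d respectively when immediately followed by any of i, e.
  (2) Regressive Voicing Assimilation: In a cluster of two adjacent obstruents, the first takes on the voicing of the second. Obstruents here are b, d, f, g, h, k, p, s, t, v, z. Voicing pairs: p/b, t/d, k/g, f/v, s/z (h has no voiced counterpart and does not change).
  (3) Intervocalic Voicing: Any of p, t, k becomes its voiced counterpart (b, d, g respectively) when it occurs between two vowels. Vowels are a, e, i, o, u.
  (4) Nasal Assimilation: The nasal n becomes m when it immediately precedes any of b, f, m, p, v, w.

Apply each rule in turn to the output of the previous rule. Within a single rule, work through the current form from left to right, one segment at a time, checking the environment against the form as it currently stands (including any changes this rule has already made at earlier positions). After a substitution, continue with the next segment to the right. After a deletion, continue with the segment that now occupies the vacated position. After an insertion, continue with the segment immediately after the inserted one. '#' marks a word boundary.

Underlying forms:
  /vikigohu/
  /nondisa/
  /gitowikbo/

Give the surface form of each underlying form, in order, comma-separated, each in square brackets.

[vidigohu], [nondisa], [didowigbo]

/vikigohu/:
  (1) Velar Palatalization: [vikigohu] → [vitigohu]
  (2) Regressive Voicing Assimilation: no change — [vitigohu]
  (3) Intervocalic Voicing: [vitigohu] → [vidigohu]
  (4) Nasal Assimilation: no change — [vidigohu]
/nondisa/:
  (1) Velar Palatalization: no change — [nondisa]
  (2) Regressive Voicing Assimilation: no change — [nondisa]
  (3) Intervocalic Voicing: no change — [nondisa]
  (4) Nasal Assimilation: no change — [nondisa]
/gitowikbo/:
  (1) Velar Palatalization: [gitowikbo] → [ditowikbo]
  (2) Regressive Voicing Assimilation: [ditowikbo] → [ditowigbo]
  (3) Intervocalic Voicing: [ditowigbo] → [didowigbo]
  (4) Nasal Assimilation: no change — [didowigbo]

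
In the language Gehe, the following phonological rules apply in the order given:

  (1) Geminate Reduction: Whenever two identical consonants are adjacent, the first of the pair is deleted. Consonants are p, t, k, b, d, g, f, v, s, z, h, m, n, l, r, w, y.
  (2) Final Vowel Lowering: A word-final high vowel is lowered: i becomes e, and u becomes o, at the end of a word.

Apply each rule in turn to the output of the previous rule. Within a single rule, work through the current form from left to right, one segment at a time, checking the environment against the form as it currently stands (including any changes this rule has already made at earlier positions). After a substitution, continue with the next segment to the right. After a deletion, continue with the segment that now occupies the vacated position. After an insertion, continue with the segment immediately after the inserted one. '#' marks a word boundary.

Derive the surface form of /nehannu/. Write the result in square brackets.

(1) Geminate Reduction: [nehannu] → [nehanu]
(2) Final Vowel Lowering: [nehanu] → [nehano]

[nehano]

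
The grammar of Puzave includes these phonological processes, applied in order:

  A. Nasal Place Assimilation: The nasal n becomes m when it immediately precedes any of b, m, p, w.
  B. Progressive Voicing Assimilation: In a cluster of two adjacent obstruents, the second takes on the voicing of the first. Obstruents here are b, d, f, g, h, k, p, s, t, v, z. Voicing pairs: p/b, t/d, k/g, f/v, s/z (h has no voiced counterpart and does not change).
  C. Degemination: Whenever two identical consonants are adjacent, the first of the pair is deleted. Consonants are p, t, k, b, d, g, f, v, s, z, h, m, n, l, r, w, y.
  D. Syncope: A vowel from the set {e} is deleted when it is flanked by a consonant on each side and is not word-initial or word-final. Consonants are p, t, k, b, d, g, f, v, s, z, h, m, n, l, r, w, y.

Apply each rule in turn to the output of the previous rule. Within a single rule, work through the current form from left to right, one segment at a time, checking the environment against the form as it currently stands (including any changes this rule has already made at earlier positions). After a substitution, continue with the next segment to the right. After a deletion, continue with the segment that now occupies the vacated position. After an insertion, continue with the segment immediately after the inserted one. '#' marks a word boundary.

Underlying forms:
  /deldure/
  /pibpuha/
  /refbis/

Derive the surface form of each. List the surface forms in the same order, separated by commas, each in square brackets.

[dldure], [pibuha], [rfpis]

/deldure/:
  A Nasal Place Assimilation: no change — [deldure]
  B Progressive Voicing Assimilation: no change — [deldure]
  C Degemination: no change — [deldure]
  D Syncope: [deldure] → [dldure]
/pibpuha/:
  A Nasal Place Assimilation: no change — [pibpuha]
  B Progressive Voicing Assimilation: [pibpuha] → [pibbuha]
  C Degemination: [pibbuha] → [pibuha]
  D Syncope: no change — [pibuha]
/refbis/:
  A Nasal Place Assimilation: no change — [refbis]
  B Progressive Voicing Assimilation: [refbis] → [refpis]
  C Degemination: no change — [refpis]
  D Syncope: [refpis] → [rfpis]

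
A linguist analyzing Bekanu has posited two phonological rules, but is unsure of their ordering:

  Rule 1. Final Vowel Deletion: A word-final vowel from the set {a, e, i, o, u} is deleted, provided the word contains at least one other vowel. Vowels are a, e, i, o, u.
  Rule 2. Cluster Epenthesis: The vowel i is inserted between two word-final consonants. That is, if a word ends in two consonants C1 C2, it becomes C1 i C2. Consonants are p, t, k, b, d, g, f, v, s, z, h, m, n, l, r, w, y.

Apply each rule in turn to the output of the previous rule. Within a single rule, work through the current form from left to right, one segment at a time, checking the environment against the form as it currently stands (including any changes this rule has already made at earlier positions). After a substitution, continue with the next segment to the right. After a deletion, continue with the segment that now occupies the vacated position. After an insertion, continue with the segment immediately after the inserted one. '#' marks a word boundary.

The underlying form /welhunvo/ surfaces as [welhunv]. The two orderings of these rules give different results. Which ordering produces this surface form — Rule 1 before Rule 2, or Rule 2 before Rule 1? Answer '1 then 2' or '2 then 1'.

2 then 1

Order 1 then 2:
  1 Final Vowel Deletion: [welhunvo] → [welhunv]
  2 Cluster Epenthesis: [welhunv] → [welhuniv]
  result: [welhuniv]
Order 2 then 1:
  2 Cluster Epenthesis: no change — [welhunvo]
  1 Final Vowel Deletion: [welhunvo] → [welhunv]
  result: [welhunv]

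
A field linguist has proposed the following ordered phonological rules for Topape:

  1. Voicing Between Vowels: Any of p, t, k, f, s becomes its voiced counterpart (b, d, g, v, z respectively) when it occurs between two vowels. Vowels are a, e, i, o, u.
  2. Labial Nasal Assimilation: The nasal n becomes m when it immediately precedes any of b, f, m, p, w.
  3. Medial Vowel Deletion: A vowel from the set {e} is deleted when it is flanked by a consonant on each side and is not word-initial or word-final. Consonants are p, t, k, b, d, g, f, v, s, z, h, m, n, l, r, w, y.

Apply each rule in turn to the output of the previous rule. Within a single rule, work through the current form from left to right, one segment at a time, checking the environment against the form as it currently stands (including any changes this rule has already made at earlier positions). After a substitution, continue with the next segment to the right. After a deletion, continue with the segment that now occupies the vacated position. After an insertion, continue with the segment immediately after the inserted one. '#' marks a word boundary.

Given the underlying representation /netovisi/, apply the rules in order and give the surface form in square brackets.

1 Voicing Between Vowels: [netovisi] → [nedovizi]
2 Labial Nasal Assimilation: no change — [nedovizi]
3 Medial Vowel Deletion: [nedovizi] → [ndovizi]

[ndovizi]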